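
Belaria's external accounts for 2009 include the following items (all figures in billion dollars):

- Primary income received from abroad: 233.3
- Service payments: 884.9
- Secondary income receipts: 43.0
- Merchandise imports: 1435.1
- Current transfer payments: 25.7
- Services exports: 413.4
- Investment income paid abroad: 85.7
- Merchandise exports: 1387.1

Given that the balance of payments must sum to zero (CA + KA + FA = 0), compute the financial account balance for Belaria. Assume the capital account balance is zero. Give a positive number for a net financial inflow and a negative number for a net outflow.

Goods balance = 1387.1 - 1435.1 = -48.0
Services balance = 413.4 - 884.9 = -471.5
Trade balance (goods + services) = -48.0 + (-471.5) = -519.5
Net primary income = 233.3 - 85.7 = 147.6
Net secondary income = 43.0 - 25.7 = 17.3
Current account = -519.5 + 147.6 + 17.3 = -354.6
Financial account = -(-354.6) = 354.6

354.6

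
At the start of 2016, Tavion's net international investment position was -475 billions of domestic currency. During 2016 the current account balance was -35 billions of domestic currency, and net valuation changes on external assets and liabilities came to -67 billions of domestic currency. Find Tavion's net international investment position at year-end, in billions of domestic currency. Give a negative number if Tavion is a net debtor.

Change in NIIP = current account + net valuation change = -35 + (-67) = -102
End-of-year NIIP = -475 + (-102) = -577

-577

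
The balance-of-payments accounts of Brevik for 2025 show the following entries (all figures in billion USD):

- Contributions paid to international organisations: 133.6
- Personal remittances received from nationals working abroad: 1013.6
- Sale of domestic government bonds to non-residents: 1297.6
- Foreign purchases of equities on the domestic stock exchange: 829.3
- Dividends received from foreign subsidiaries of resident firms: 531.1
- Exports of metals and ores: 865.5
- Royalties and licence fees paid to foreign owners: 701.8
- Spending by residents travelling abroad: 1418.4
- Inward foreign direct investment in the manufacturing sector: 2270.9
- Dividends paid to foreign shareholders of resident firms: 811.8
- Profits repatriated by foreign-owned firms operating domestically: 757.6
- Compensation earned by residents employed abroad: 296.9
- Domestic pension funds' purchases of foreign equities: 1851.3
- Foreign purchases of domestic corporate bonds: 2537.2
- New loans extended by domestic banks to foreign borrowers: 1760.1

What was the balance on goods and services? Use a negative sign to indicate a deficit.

Goods: 865.5
Services: -701.8 - 1418.4 = -2120.2
Trade balance = 865.5 + (-2120.2) = -1254.7
(Excluded from the trade balance — secondary income: contributions paid to international organisations 133.6, personal remittances received from nationals working abroad 1013.6; financial account: sale of domestic government bonds to non-residents 1297.6, foreign purchases of equities on the domestic stock exchange 829.3, inward foreign direct investment in the manufacturing sector 2270.9, domestic pension funds' purchases of foreign equities 1851.3, foreign purchases of domestic corporate bonds 2537.2, new loans extended by domestic banks to foreign borrowers 1760.1; primary income: dividends received from foreign subsidiaries of resident firms 531.1, dividends paid to foreign shareholders of resident firms 811.8, profits repatriated by foreign-owned firms operating domestically 757.6, compensation earned by residents employed abroad 296.9.)

-1254.7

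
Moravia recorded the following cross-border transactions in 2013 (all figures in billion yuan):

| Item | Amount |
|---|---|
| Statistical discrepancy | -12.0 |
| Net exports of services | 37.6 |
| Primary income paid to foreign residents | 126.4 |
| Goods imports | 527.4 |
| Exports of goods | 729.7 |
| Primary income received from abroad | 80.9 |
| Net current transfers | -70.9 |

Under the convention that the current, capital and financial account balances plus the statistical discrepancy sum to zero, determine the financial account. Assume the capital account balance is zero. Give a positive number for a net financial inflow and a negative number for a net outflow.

-111.5

Goods balance = 729.7 - 527.4 = 202.3
Services balance = 37.6
Trade balance (goods + services) = 202.3 + 37.6 = 239.9
Net primary income = 80.9 - 126.4 = -45.5
Net secondary income = -70.9
Current account = 239.9 + (-45.5) + (-70.9) = 123.5
Financial account = -(123.5 + (-12.0)) = -111.5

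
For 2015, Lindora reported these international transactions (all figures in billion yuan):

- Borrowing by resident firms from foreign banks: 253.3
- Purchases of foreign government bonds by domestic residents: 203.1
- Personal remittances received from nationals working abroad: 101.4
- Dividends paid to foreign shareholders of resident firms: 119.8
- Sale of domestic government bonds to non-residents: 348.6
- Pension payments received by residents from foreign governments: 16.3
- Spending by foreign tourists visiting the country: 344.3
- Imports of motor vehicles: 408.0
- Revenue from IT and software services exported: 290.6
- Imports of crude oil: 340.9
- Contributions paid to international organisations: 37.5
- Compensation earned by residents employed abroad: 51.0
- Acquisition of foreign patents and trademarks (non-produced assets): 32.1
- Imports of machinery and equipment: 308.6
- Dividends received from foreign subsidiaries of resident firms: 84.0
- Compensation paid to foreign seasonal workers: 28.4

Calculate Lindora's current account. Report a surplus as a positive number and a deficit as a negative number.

Goods: -408.0 - 308.6 - 340.9 = -1057.5
Services: 290.6 + 344.3 = 634.9
Primary income: 51.0 + 84.0 - 28.4 - 119.8 = -13.2
Secondary income: 16.3 - 37.5 + 101.4 = 80.2
Current account = (-1057.5) + 634.9 + (-13.2) + 80.2 = -355.6
(Excluded from the current account — financial account: borrowing by resident firms from foreign banks 253.3, purchases of foreign government bonds by domestic residents 203.1, sale of domestic government bonds to non-residents 348.6; capital account: acquisition of foreign patents and trademarks (non-produced assets) 32.1.)

-355.6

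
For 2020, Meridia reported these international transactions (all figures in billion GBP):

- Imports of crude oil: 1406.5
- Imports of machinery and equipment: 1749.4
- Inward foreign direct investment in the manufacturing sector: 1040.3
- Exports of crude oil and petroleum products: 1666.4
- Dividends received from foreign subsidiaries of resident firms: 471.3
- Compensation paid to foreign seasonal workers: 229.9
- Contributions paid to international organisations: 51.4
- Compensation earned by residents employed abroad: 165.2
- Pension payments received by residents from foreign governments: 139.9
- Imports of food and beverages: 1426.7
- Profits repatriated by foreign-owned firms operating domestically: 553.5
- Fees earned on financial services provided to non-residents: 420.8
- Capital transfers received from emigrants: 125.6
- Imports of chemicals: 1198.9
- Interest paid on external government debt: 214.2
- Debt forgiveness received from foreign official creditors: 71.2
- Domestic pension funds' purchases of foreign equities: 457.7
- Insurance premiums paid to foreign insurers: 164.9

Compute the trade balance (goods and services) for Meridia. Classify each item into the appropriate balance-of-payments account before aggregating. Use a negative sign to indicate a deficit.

-3859.2

Goods: -1426.7 + 1666.4 - 1406.5 - 1198.9 - 1749.4 = -4115.1
Services: 420.8 - 164.9 = 255.9
Trade balance = -4115.1 + 255.9 = -3859.2
(Excluded from the trade balance — financial account: inward foreign direct investment in the manufacturing sector 1040.3, domestic pension funds' purchases of foreign equities 457.7; primary income: dividends received from foreign subsidiaries of resident firms 471.3, compensation paid to foreign seasonal workers 229.9, compensation earned by residents employed abroad 165.2, profits repatriated by foreign-owned firms operating domestically 553.5, interest paid on external government debt 214.2; secondary income: contributions paid to international organisations 51.4, pension payments received by residents from foreign governments 139.9; capital account: capital transfers received from emigrants 125.6, debt forgiveness received from foreign official creditors 71.2.)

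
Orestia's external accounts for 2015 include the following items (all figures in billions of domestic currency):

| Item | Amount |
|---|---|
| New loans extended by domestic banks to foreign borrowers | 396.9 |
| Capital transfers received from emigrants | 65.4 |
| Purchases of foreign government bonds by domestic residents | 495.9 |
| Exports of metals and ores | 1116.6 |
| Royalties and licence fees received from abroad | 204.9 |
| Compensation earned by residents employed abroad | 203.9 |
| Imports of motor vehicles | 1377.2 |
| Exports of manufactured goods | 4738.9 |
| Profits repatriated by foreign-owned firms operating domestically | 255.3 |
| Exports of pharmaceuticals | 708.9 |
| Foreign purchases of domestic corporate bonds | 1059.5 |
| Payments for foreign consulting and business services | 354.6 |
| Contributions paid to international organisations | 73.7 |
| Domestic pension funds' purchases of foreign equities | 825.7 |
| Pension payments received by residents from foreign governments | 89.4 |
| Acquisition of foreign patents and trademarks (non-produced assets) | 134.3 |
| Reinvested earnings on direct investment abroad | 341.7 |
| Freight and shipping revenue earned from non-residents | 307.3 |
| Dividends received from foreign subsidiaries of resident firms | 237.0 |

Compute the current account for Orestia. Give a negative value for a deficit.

5887.8

Goods: 708.9 + 4738.9 - 1377.2 + 1116.6 = 5187.2
Services: 204.9 + 307.3 - 354.6 = 157.6
Primary income: 237.0 - 255.3 + 203.9 + 341.7 = 527.3
Secondary income: -73.7 + 89.4 = 15.7
Current account = 5187.2 + 157.6 + 527.3 + 15.7 = 5887.8
(Excluded from the current account — financial account: new loans extended by domestic banks to foreign borrowers 396.9, purchases of foreign government bonds by domestic residents 495.9, foreign purchases of domestic corporate bonds 1059.5, domestic pension funds' purchases of foreign equities 825.7; capital account: capital transfers received from emigrants 65.4, acquisition of foreign patents and trademarks (non-produced assets) 134.3.)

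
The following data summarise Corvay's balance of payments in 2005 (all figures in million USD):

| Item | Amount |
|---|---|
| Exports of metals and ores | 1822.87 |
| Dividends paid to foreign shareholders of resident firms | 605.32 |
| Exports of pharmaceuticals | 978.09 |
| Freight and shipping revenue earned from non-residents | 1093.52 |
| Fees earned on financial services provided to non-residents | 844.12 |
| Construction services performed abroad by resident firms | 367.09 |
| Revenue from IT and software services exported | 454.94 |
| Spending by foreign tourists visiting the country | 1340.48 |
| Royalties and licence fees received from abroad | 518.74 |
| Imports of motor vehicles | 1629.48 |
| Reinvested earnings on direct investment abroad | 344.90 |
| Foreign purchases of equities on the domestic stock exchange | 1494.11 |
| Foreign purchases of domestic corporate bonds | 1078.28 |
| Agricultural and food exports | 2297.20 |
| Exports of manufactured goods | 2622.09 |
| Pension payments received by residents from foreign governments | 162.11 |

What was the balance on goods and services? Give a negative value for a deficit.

10709.66

Goods: 2297.20 + 2622.09 + 978.09 + 1822.87 - 1629.48 = 6090.77
Services: 844.12 + 1340.48 + 367.09 + 1093.52 + 518.74 + 454.94 = 4618.89
Trade balance = 6090.77 + 4618.89 = 10709.66
(Excluded from the trade balance — primary income: dividends paid to foreign shareholders of resident firms 605.32, reinvested earnings on direct investment abroad 344.90; financial account: foreign purchases of equities on the domestic stock exchange 1494.11, foreign purchases of domestic corporate bonds 1078.28; secondary income: pension payments received by residents from foreign governments 162.11.)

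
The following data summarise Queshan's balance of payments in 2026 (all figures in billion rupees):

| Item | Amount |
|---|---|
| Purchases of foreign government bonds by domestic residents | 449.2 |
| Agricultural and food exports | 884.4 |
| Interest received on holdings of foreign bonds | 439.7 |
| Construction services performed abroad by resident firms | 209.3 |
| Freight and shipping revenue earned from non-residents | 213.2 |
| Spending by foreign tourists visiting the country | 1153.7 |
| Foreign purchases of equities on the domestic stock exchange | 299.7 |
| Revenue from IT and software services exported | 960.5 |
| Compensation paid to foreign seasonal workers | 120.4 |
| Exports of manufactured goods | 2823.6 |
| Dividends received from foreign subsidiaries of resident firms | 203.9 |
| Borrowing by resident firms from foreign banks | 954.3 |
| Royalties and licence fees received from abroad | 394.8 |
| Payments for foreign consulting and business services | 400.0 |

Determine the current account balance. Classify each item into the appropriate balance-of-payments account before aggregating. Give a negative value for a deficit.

6762.7

Goods: 884.4 + 2823.6 = 3708.0
Services: 1153.7 + 209.3 + 213.2 - 400.0 + 394.8 + 960.5 = 2531.5
Primary income: -120.4 + 439.7 + 203.9 = 523.2
Current account = 3708.0 + 2531.5 + 523.2 = 6762.7
(Excluded from the current account — financial account: purchases of foreign government bonds by domestic residents 449.2, foreign purchases of equities on the domestic stock exchange 299.7, borrowing by resident firms from foreign banks 954.3.)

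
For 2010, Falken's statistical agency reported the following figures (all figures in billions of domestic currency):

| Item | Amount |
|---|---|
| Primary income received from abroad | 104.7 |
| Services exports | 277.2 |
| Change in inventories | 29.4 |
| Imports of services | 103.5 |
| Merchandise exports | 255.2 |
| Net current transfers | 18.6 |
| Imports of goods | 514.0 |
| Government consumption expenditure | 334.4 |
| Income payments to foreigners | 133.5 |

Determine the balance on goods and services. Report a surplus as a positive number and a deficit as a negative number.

Goods balance = 255.2 - 514.0 = -258.8
Services balance = 277.2 - 103.5 = 173.7
Trade balance (goods + services) = -258.8 + 173.7 = -85.1

-85.1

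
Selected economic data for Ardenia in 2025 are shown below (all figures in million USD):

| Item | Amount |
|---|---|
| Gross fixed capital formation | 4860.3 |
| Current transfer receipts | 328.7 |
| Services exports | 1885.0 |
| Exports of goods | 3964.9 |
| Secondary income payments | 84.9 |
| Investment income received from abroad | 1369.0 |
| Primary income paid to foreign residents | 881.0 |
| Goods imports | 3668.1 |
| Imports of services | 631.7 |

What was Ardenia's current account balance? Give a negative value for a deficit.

2281.9

Goods balance = 3964.9 - 3668.1 = 296.8
Services balance = 1885.0 - 631.7 = 1253.3
Trade balance (goods + services) = 296.8 + 1253.3 = 1550.1
Net primary income = 1369.0 - 881.0 = 488.0
Net secondary income = 328.7 - 84.9 = 243.8
Current account = 1550.1 + 488.0 + 243.8 = 2281.9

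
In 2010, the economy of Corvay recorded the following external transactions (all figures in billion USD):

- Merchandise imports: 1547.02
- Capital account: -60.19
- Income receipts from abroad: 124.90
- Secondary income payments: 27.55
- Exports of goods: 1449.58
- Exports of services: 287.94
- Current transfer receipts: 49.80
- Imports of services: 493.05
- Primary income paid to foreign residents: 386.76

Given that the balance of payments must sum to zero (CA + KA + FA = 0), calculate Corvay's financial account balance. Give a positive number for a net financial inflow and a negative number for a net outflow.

Goods balance = 1449.58 - 1547.02 = -97.44
Services balance = 287.94 - 493.05 = -205.11
Trade balance (goods + services) = -97.44 + (-205.11) = -302.55
Net primary income = 124.90 - 386.76 = -261.86
Net secondary income = 49.80 - 27.55 = 22.25
Current account = -302.55 + (-261.86) + 22.25 = -542.16
Financial account = -(-542.16 + (-60.19)) = 602.35

602.35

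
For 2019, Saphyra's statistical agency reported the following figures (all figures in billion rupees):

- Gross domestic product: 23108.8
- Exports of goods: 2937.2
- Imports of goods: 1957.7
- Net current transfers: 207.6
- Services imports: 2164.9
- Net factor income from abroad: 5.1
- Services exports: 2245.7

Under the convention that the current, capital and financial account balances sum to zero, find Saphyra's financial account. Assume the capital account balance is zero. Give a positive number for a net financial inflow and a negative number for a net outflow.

Goods balance = 2937.2 - 1957.7 = 979.5
Services balance = 2245.7 - 2164.9 = 80.8
Trade balance (goods + services) = 979.5 + 80.8 = 1060.3
Net primary income = 5.1
Net secondary income = 207.6
Current account = 1060.3 + 5.1 + 207.6 = 1273.0
Financial account = -(1273.0) = -1273.0

-1273.0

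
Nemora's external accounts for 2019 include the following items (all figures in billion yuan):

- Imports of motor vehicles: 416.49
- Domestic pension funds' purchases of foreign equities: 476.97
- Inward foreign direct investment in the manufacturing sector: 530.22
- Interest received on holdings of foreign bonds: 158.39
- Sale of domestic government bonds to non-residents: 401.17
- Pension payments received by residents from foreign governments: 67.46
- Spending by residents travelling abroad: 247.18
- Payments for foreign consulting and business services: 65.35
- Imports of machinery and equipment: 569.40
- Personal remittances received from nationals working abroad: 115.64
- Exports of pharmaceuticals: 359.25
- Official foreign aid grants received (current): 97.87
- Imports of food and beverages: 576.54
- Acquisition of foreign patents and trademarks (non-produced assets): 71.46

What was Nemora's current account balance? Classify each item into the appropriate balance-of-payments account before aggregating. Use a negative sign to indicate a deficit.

Goods: -416.49 - 569.40 - 576.54 + 359.25 = -1203.18
Services: -247.18 - 65.35 = -312.53
Primary income: 158.39
Secondary income: 97.87 + 115.64 + 67.46 = 280.97
Current account = (-1203.18) + (-312.53) + 158.39 + 280.97 = -1076.35
(Excluded from the current account — financial account: domestic pension funds' purchases of foreign equities 476.97, inward foreign direct investment in the manufacturing sector 530.22, sale of domestic government bonds to non-residents 401.17; capital account: acquisition of foreign patents and trademarks (non-produced assets) 71.46.)

-1076.35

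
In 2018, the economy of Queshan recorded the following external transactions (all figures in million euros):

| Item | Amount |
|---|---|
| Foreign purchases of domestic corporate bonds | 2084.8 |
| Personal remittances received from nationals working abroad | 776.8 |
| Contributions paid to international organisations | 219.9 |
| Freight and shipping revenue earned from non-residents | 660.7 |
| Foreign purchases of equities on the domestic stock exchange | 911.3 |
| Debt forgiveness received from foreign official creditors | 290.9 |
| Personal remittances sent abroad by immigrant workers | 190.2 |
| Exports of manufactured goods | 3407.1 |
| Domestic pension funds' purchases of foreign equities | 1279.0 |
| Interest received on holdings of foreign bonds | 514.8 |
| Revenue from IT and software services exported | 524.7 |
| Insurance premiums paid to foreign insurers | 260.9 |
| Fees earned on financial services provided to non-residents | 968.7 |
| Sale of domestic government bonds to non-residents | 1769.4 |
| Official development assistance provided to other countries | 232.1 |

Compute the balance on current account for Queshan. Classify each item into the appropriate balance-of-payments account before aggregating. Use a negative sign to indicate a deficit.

Goods: 3407.1
Services: 524.7 + 968.7 - 260.9 + 660.7 = 1893.2
Primary income: 514.8
Secondary income: 776.8 - 232.1 - 190.2 - 219.9 = 134.6
Current account = 3407.1 + 1893.2 + 514.8 + 134.6 = 5949.7
(Excluded from the current account — financial account: foreign purchases of domestic corporate bonds 2084.8, foreign purchases of equities on the domestic stock exchange 911.3, domestic pension funds' purchases of foreign equities 1279.0, sale of domestic government bonds to non-residents 1769.4; capital account: debt forgiveness received from foreign official creditors 290.9.)

5949.7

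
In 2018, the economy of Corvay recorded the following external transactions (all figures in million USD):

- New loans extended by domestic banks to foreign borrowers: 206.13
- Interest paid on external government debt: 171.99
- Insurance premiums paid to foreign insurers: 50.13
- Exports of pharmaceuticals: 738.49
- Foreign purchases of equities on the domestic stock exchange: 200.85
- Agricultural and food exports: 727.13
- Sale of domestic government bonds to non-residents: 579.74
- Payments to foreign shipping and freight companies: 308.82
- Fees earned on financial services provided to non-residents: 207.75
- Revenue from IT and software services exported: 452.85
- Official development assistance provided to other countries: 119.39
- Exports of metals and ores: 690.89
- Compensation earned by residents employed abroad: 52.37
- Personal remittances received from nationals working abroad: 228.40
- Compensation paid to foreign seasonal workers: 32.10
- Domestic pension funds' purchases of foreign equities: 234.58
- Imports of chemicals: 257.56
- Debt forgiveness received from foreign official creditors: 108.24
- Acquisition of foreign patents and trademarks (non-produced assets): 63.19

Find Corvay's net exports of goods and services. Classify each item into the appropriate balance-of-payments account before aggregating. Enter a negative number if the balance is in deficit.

Goods: 690.89 + 727.13 + 738.49 - 257.56 = 1898.95
Services: 207.75 - 308.82 + 452.85 - 50.13 = 301.65
Trade balance = 1898.95 + 301.65 = 2200.60
(Excluded from the trade balance — financial account: new loans extended by domestic banks to foreign borrowers 206.13, foreign purchases of equities on the domestic stock exchange 200.85, sale of domestic government bonds to non-residents 579.74, domestic pension funds' purchases of foreign equities 234.58; primary income: interest paid on external government debt 171.99, compensation earned by residents employed abroad 52.37, compensation paid to foreign seasonal workers 32.10; secondary income: official development assistance provided to other countries 119.39, personal remittances received from nationals working abroad 228.40; capital account: debt forgiveness received from foreign official creditors 108.24, acquisition of foreign patents and trademarks (non-produced assets) 63.19.)

2200.60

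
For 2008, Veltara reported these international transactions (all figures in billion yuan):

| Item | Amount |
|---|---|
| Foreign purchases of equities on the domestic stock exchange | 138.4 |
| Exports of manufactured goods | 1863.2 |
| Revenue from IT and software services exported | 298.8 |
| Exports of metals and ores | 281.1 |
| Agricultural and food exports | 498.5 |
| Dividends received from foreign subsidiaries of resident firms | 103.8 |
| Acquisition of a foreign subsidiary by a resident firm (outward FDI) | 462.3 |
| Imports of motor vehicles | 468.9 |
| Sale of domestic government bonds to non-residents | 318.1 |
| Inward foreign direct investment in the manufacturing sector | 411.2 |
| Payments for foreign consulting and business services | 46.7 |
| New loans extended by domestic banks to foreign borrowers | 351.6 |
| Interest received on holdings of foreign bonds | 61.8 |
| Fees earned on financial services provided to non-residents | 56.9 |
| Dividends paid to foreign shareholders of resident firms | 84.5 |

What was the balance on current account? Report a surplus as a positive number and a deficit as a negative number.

2564.0

Goods: 281.1 + 1863.2 - 468.9 + 498.5 = 2173.9
Services: 298.8 + 56.9 - 46.7 = 309.0
Primary income: -84.5 + 103.8 + 61.8 = 81.1
Current account = 2173.9 + 309.0 + 81.1 = 2564.0
(Excluded from the current account — financial account: foreign purchases of equities on the domestic stock exchange 138.4, acquisition of a foreign subsidiary by a resident firm (outward FDI) 462.3, sale of domestic government bonds to non-residents 318.1, inward foreign direct investment in the manufacturing sector 411.2, new loans extended by domestic banks to foreign borrowers 351.6.)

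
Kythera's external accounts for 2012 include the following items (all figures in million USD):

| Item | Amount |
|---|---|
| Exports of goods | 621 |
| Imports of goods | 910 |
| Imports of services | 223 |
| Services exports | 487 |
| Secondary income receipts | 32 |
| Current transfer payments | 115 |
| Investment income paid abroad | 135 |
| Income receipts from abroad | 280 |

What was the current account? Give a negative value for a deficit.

Goods balance = 621 - 910 = -289
Services balance = 487 - 223 = 264
Trade balance (goods + services) = -289 + 264 = -25
Net primary income = 280 - 135 = 145
Net secondary income = 32 - 115 = -83
Current account = -25 + 145 + (-83) = 37

37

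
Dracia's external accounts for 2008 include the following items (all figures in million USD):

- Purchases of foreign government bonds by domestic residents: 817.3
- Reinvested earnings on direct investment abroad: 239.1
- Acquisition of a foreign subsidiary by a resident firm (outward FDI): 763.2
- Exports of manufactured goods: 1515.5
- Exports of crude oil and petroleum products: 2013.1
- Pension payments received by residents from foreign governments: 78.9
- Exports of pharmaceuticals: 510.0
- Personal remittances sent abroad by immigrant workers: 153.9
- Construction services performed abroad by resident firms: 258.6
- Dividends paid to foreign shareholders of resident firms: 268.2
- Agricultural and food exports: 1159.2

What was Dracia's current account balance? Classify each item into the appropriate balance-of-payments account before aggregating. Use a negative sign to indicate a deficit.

5352.3

Goods: 2013.1 + 510.0 + 1515.5 + 1159.2 = 5197.8
Services: 258.6
Primary income: 239.1 - 268.2 = -29.1
Secondary income: 78.9 - 153.9 = -75.0
Current account = 5197.8 + 258.6 + (-29.1) + (-75.0) = 5352.3
(Excluded from the current account — financial account: purchases of foreign government bonds by domestic residents 817.3, acquisition of a foreign subsidiary by a resident firm (outward FDI) 763.2.)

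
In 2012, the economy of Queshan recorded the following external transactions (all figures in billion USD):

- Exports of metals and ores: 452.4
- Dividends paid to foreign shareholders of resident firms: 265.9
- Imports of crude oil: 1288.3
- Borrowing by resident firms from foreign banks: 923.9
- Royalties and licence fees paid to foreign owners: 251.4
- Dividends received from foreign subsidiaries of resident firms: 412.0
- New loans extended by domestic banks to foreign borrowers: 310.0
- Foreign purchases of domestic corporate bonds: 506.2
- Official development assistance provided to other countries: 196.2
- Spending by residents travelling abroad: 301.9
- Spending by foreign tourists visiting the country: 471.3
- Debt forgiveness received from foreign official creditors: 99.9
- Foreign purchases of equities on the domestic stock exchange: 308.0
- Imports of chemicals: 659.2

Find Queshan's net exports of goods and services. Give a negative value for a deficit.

Goods: -1288.3 + 452.4 - 659.2 = -1495.1
Services: -251.4 + 471.3 - 301.9 = -82.0
Trade balance = -1495.1 + (-82.0) = -1577.1
(Excluded from the trade balance — primary income: dividends paid to foreign shareholders of resident firms 265.9, dividends received from foreign subsidiaries of resident firms 412.0; financial account: borrowing by resident firms from foreign banks 923.9, new loans extended by domestic banks to foreign borrowers 310.0, foreign purchases of domestic corporate bonds 506.2, foreign purchases of equities on the domestic stock exchange 308.0; secondary income: official development assistance provided to other countries 196.2; capital account: debt forgiveness received from foreign official creditors 99.9.)

-1577.1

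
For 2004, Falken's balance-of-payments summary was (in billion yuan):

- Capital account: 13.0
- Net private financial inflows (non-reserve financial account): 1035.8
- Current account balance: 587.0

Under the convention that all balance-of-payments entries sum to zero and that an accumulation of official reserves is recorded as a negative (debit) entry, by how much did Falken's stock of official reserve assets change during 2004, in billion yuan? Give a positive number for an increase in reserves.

1635.8

Official reserve transactions balance = -(587.0 + 13.0 + 1035.8) = -1635.8
An accumulation of reserves is recorded as a debit (negative entry), so the change in the stock of reserves is the negative of that balance.
Change in official reserves = -(-1635.8) = 1635.8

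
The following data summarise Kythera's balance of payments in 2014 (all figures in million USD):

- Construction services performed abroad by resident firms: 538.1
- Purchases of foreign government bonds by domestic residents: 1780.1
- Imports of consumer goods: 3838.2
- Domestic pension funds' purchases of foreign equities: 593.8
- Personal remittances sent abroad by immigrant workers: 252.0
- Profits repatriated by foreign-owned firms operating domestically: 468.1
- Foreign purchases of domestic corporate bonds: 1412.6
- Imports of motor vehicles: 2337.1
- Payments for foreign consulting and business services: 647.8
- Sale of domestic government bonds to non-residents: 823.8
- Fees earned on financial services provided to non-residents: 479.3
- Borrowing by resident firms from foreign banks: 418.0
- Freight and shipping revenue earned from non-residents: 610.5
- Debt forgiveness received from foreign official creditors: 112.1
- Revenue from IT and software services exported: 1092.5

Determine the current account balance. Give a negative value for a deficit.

Goods: -3838.2 - 2337.1 = -6175.3
Services: 1092.5 + 538.1 + 479.3 + 610.5 - 647.8 = 2072.6
Primary income: -468.1
Secondary income: -252.0
Current account = (-6175.3) + 2072.6 + (-468.1) + (-252.0) = -4822.8
(Excluded from the current account — financial account: purchases of foreign government bonds by domestic residents 1780.1, domestic pension funds' purchases of foreign equities 593.8, foreign purchases of domestic corporate bonds 1412.6, sale of domestic government bonds to non-residents 823.8, borrowing by resident firms from foreign banks 418.0; capital account: debt forgiveness received from foreign official creditors 112.1.)

-4822.8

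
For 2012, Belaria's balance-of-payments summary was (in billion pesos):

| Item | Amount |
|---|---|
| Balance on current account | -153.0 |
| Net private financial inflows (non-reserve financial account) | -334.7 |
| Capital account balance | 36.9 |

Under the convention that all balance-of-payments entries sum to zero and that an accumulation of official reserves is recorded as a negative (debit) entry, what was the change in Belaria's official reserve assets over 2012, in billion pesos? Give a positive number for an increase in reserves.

Official reserve transactions balance = -((-153.0) + 36.9 + (-334.7)) = 450.8
An accumulation of reserves is recorded as a debit (negative entry), so the change in the stock of reserves is the negative of that balance.
Change in official reserves = -(450.8) = -450.8

-450.8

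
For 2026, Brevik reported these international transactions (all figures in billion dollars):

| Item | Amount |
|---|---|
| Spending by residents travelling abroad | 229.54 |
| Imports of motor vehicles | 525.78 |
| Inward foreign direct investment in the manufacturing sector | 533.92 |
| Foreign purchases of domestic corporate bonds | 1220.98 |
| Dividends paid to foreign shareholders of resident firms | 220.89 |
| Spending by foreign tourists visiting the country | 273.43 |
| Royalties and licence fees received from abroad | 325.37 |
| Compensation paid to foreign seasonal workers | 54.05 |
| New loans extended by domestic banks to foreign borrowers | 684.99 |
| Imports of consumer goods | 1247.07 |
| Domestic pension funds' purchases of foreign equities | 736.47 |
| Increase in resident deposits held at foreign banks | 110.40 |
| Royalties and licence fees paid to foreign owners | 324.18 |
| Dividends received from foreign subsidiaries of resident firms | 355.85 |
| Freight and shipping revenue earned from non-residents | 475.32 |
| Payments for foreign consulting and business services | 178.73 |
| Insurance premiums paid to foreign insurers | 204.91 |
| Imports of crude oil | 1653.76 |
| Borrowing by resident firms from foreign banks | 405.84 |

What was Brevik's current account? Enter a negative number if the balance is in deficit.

-3208.94

Goods: -1653.76 - 1247.07 - 525.78 = -3426.61
Services: 325.37 - 324.18 + 273.43 - 204.91 - 229.54 - 178.73 + 475.32 = 136.76
Primary income: -220.89 - 54.05 + 355.85 = 80.91
Current account = (-3426.61) + 136.76 + 80.91 = -3208.94
(Excluded from the current account — financial account: inward foreign direct investment in the manufacturing sector 533.92, foreign purchases of domestic corporate bonds 1220.98, new loans extended by domestic banks to foreign borrowers 684.99, domestic pension funds' purchases of foreign equities 736.47, increase in resident deposits held at foreign banks 110.40, borrowing by resident firms from foreign banks 405.84.)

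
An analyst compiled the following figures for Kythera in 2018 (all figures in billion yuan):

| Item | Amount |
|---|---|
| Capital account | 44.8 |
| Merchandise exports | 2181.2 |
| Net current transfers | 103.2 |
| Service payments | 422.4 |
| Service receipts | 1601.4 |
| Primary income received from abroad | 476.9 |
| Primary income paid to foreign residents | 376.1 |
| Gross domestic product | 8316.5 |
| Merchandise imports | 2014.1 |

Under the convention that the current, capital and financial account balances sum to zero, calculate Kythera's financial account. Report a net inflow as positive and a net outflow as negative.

-1594.9

Goods balance = 2181.2 - 2014.1 = 167.1
Services balance = 1601.4 - 422.4 = 1179.0
Trade balance (goods + services) = 167.1 + 1179.0 = 1346.1
Net primary income = 476.9 - 376.1 = 100.8
Net secondary income = 103.2
Current account = 1346.1 + 100.8 + 103.2 = 1550.1
Financial account = -(1550.1 + 44.8) = -1594.9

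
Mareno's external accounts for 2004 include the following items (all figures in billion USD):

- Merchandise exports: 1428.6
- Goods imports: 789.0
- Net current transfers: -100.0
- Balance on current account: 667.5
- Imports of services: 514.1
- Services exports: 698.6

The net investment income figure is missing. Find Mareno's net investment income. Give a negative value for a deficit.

Current account = goods balance + services balance + net primary income + net secondary income
Sum of the known components = 724.1
Net investment income = CA - (known components) = 667.5 - 724.1 = -56.6

-56.6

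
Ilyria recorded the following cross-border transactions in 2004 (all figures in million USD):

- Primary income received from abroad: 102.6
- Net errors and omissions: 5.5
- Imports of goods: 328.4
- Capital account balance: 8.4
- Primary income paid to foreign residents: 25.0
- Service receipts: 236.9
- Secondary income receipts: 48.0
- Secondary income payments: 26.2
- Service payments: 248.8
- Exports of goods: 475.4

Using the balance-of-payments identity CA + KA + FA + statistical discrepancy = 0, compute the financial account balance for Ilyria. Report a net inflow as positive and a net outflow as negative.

-248.4

Goods balance = 475.4 - 328.4 = 147.0
Services balance = 236.9 - 248.8 = -11.9
Trade balance (goods + services) = 147.0 + (-11.9) = 135.1
Net primary income = 102.6 - 25.0 = 77.6
Net secondary income = 48.0 - 26.2 = 21.8
Current account = 135.1 + 77.6 + 21.8 = 234.5
Financial account = -(234.5 + 8.4 + 5.5) = -248.4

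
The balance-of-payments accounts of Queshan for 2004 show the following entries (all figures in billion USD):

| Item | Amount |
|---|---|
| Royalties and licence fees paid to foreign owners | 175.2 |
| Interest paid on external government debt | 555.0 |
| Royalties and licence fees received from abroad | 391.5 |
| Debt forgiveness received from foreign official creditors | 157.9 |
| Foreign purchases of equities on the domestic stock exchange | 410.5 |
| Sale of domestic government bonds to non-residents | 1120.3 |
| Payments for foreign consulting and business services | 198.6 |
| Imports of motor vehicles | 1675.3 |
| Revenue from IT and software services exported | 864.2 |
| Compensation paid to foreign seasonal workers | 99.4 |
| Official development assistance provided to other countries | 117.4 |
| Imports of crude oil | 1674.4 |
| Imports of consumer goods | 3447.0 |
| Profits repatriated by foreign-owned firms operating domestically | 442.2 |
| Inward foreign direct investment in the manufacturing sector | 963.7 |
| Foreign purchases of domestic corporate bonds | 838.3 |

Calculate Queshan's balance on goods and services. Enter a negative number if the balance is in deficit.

-5914.8

Goods: -3447.0 - 1675.3 - 1674.4 = -6796.7
Services: -198.6 + 864.2 - 175.2 + 391.5 = 881.9
Trade balance = -6796.7 + 881.9 = -5914.8
(Excluded from the trade balance — primary income: interest paid on external government debt 555.0, compensation paid to foreign seasonal workers 99.4, profits repatriated by foreign-owned firms operating domestically 442.2; capital account: debt forgiveness received from foreign official creditors 157.9; financial account: foreign purchases of equities on the domestic stock exchange 410.5, sale of domestic government bonds to non-residents 1120.3, inward foreign direct investment in the manufacturing sector 963.7, foreign purchases of domestic corporate bonds 838.3; secondary income: official development assistance provided to other countries 117.4.)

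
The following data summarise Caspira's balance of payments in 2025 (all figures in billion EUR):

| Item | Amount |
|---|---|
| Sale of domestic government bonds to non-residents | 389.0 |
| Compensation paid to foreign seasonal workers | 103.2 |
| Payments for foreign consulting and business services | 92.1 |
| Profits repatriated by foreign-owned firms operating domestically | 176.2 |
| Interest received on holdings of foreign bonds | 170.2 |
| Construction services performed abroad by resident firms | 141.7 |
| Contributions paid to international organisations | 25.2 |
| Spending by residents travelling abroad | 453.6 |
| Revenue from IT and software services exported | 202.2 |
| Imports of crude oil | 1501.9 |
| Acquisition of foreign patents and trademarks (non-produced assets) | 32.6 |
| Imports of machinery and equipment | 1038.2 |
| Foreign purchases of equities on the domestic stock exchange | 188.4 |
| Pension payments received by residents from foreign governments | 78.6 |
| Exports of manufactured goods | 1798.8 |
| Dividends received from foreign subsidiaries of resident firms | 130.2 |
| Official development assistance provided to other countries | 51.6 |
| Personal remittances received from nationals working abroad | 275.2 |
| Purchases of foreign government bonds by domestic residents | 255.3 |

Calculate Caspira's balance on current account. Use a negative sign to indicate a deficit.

-645.1

Goods: -1038.2 + 1798.8 - 1501.9 = -741.3
Services: -92.1 - 453.6 + 141.7 + 202.2 = -201.8
Primary income: 130.2 + 170.2 - 176.2 - 103.2 = 21.0
Secondary income: -25.2 + 275.2 - 51.6 + 78.6 = 277.0
Current account = (-741.3) + (-201.8) + 21.0 + 277.0 = -645.1
(Excluded from the current account — financial account: sale of domestic government bonds to non-residents 389.0, foreign purchases of equities on the domestic stock exchange 188.4, purchases of foreign government bonds by domestic residents 255.3; capital account: acquisition of foreign patents and trademarks (non-produced assets) 32.6.)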